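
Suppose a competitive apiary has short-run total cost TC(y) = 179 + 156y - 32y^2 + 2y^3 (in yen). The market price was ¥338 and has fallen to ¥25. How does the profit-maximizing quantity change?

Output falls from 13 to 0 (the firm shuts down)

MC = 156 - 64y + 6y^2; the shutdown threshold is min AVC = ¥28 (at y = 8).
With P = ¥338 above the shutdown price, P = MC gives y = 13.
At P = ¥25 < min AVC = ¥28, price no longer covers variable cost at any output, so the firm shuts down: y = 0.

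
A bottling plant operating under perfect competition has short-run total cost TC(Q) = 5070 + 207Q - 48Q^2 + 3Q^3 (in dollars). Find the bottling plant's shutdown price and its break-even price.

Shutdown price = $15; break-even price = $480

AVC = 207 - 48Q + 3Q^2; minimized at Q = 8, giving min AVC = $15. That is the shutdown price.
ATC = 5070/Q + 207 - 48Q + 3Q^2. Setting dATC/dQ = −5070/Q^2 − 48 + 6Q = 0 gives Q = 13 (since 6·13^3 − 48·13^2 = 5070).
min ATC = 5070/13 + 207 − 48·13 + 3·13^2 = $480. That is the break-even price.
For $15 ≤ P < $480 the firm produces at a loss; below $15 it shuts down.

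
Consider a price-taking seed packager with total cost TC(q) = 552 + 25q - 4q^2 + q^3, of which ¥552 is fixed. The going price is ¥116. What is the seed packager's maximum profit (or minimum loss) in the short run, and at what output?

AVC = 25 - 4q + q^2; min AVC = ¥21 at q = 2. Since P = ¥116 ≥ min AVC, the firm produces.
MC = 25 - 8q + 3q^2. Setting P = MC and taking the root on the rising branch gives q* = 7.
TR = 116·7 = 812. TC = 552 + 322 = 874. Profit = 812 − 874 = -¥62.
That loss of ¥62 beats the ¥552 the firm would lose by shutting down; producing recovers ¥490 of fixed cost.

Profit = -¥62 at q = 7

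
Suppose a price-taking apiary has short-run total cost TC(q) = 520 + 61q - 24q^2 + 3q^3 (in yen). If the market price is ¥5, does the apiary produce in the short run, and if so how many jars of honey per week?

Variable cost is VC = 61q - 24q^2 + 3q^3, so AVC = VC/q = 61 - 24q + 3q^2 and MC = dTC/dq = 61 - 48q + 9q^2.
The AVC parabola has its vertex at q = 24/6 = 4, where AVC = 61 - 24·4 + 3·4^2 = ¥13.
P = ¥5 lies below min AVC = ¥13; no output level covers variable cost.
The firm minimizes its loss by shutting down and losing only its fixed cost of ¥520.

Shut down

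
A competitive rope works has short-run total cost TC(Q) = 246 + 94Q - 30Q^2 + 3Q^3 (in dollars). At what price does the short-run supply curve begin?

$19 per unit

The firm shuts down when price falls below the minimum of average variable cost. AVC = VC/Q = 94 - 30Q + 3Q^2.
At the minimum of AVC, MC = AVC. MC = 94 - 60Q + 9Q^2; setting MC = AVC gives 6Q^2 - 30Q = 0, so Q = 5. min AVC = 19.
For P < $19 the firm produces nothing.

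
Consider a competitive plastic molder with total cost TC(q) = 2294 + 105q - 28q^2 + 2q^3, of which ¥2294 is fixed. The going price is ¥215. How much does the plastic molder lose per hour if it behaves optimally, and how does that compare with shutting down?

AVC = 105 - 28q + 2q^2; min AVC = ¥7 at q = 7. Since P = ¥215 ≥ min AVC, the firm produces.
MC = 105 - 56q + 6q^2. Setting P = MC and taking the root on the rising branch gives q* = 11.
TR = 215·11 = 2365. TC = 2294 + 429 = 2723. Profit = 2365 − 2723 = -¥358.
Shutting down would mean losing the fixed cost of ¥2294, so operating at a loss of ¥358 is better by ¥1936.

Profit = -¥358 at q = 11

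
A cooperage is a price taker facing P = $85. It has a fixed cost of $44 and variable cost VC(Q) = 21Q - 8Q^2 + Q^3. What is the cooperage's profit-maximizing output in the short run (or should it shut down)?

Produce at Q = 8

Variable cost is VC = 21Q - 8Q^2 + Q^3, so AVC = VC/Q = 21 - 8Q + Q^2 and MC = dTC/dQ = 21 - 16Q + 3Q^2.
AVC hits its minimum where MC = AVC, at Q = 4, giving min AVC = 21 - 8·4 + 4^2 = $5.
P = $85 exceeds min AVC = $5, so the firm stays open.
Set P = MC: 85 = 21 - 16Q + 3Q^2 → -64 - 16Q + 3Q^2 = 0. The roots are Q = -8/3 and Q = 8; the profit-maximizing output is on the rising part of MC, so Q* = 8.
Check: AVC at Q = 8 is $21 ≤ P, so revenue covers variable cost.
Profit = P·Q − TC = 85·8 − 212 = $468.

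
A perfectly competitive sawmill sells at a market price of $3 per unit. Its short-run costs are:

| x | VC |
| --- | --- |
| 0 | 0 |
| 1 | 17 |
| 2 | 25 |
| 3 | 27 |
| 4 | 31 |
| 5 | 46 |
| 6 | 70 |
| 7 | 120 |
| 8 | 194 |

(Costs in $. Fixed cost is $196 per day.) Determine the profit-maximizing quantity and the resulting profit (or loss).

x = 0 (shut down); profit = -$196

Profit at each row (π = 3x − TC): x=0: -196; x=1: -210; x=2: -215; x=3: -214; x=4: -215; x=5: -227; x=6: -248; x=7: -295; x=8: -366.
Profit is highest at x = 0. Equivalently, the lowest AVC in the table is 31/4 ≈ $7.75 at x = 4, and P = $3 falls below it — price never covers variable cost, so the firm shuts down and loses only its fixed cost.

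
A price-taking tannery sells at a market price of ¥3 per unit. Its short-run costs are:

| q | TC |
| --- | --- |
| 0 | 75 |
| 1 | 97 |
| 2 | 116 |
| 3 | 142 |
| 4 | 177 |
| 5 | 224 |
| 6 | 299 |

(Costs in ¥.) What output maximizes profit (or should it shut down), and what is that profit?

q = 0 (shut down); profit = -¥75

Profit at each row (π = 3q − TC): q=0: -75; q=1: -94; q=2: -110; q=3: -133; q=4: -165; q=5: -209; q=6: -281.
Profit is highest at q = 0. Equivalently, the lowest AVC in the table is 41/2 ≈ ¥20.50 at q = 2, and P = ¥3 falls below it — price never covers variable cost, so the firm shuts down and loses only its fixed cost.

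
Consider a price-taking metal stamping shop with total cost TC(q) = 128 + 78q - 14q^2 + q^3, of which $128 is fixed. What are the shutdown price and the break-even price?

Shutdown price = $29; break-even price = $46

AVC = 78 - 14q + q^2; minimized at q = 7, giving min AVC = $29. That is the shutdown price.
ATC = 128/q + 78 - 14q + q^2. Setting dATC/dq = −128/q^2 − 14 + 2q = 0 gives q = 8 (since 2·8^3 − 14·8^2 = 128).
min ATC = 128/8 + 78 − 14·8 + 8^2 = $46. That is the break-even price.
Between these two prices the firm operates at a loss; above $46 it earns a profit.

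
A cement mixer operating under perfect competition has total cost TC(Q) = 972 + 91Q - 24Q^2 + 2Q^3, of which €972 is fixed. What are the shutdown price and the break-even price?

Shutdown price = €19; break-even price = €145

Shutdown price = min AVC. AVC = 91 - 24Q + 2Q^2, with vertex at Q = 6 and minimum €19.
ATC = 972/Q + 91 - 24Q + 2Q^2. Setting dATC/dQ = −972/Q^2 − 24 + 4Q = 0 gives Q = 9 (since 4·9^3 − 24·9^2 = 972).
min ATC = 972/9 + 91 − 24·9 + 2·9^2 = €145. That is the break-even price.
For €19 ≤ P < €145 the firm produces at a loss; below €19 it shuts down.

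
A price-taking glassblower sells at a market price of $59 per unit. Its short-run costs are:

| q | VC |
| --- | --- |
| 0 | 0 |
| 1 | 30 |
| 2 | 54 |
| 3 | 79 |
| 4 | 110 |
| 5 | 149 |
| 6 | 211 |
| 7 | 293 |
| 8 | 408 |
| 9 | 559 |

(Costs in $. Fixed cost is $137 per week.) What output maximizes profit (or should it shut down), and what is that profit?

Compute π = P·q − TC at each output: q=0: -137; q=1: -108; q=2: -73; q=3: -39; q=4: -11; q=5: 9; q=6: 6; q=7: -17; q=8: -73; q=9: -165.
Profit is maximized at q = 5. AVC there is 149/5 = $29.80 ≤ P, so producing beats shutting down (which would give -$137).

q = 5; profit = $9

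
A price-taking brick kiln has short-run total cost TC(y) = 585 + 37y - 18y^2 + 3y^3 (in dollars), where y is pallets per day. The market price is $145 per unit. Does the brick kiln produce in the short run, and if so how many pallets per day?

Produce at y = 6

From TC, MC = TC'(y) = 37 - 36y + 9y^2 and AVC = VC/y = 37 - 18y + 3y^2.
AVC hits its minimum where MC = AVC, at y = 3, giving min AVC = 37 - 18·3 + 3·3^2 = $10.
Because $145 ≥ $10, revenue can cover variable cost; the firm operates.
Solving P = MC: -108 - 36y + 9y^2 = 0 ⇒ y = -2 or 6. On the upward-sloping branch, y* = 6.
Check: AVC at y = 6 is $37 ≤ P, so revenue covers variable cost.
Profit = P·y − TC = 145·6 − 807 = $63.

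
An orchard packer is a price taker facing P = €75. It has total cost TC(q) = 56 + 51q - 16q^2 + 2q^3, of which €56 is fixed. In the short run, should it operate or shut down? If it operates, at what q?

Variable cost is VC = 51q - 16q^2 + 2q^3, so AVC = VC/q = 51 - 16q + 2q^2 and MC = dTC/dq = 51 - 32q + 6q^2.
AVC hits its minimum where MC = AVC, at q = 4, giving min AVC = 51 - 16·4 + 2·4^2 = €19.
Since P = €75 ≥ min AVC = €19, price covers variable cost and the firm should produce.
Solving P = MC: -24 - 32q + 6q^2 = 0 ⇒ q = -2/3 or 6. On the upward-sloping branch, q* = 6.
Check: AVC at q = 6 is €27 ≤ P, so revenue covers variable cost.
Profit = P·q − TC = 75·6 − 218 = €232.

Produce at q = 6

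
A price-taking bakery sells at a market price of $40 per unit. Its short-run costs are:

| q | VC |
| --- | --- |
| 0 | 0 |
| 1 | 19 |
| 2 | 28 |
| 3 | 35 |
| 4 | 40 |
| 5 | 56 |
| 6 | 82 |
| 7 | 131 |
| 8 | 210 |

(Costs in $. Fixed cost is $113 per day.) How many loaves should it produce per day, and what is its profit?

Compute π = P·q − TC at each output: q=0: -113; q=1: -92; q=2: -61; q=3: -28; q=4: 7; q=5: 31; q=6: 45; q=7: 36; q=8: -3.
Profit is maximized at q = 6. AVC there is 82/6 = $13.67 ≤ P, so producing beats shutting down (which would give -$113).

q = 6; profit = $45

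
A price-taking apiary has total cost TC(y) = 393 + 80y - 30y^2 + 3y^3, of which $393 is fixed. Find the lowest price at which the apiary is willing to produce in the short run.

Short-run supply begins at min AVC. From VC = 80y - 30y^2 + 3y^3, AVC = 80 - 30y + 3y^2.
dAVC/dy = -30 + 6y = 0 gives y = 5. min AVC = 80 - 30·5 + 3·5^2 = 5.
So the shutdown price is $5.

$5 per unit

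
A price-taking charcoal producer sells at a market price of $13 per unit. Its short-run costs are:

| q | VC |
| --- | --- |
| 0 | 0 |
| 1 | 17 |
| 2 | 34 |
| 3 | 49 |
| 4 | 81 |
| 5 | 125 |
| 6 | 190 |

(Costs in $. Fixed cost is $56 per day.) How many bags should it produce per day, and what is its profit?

q = 0 (shut down); profit = -$56

Tabulate TR − TC: q=0: -56; q=1: -60; q=2: -64; q=3: -66; q=4: -85; q=5: -116; q=6: -168.
Profit is highest at q = 0. Equivalently, the lowest AVC in the table is 49/3 ≈ $16.33 at q = 3, and P = $13 falls below it — price never covers variable cost, so the firm shuts down and loses only its fixed cost.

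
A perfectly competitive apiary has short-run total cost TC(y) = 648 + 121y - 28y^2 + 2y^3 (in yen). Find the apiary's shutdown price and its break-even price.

AVC = 121 - 28y + 2y^2; minimized at y = 7, giving min AVC = ¥23. That is the shutdown price.
ATC = 648/y + 121 - 28y + 2y^2. Setting dATC/dy = −648/y^2 − 28 + 4y = 0 gives y = 9 (since 4·9^3 − 28·9^2 = 648).
min ATC = 648/9 + 121 − 28·9 + 2·9^2 = ¥103. That is the break-even price.
For ¥23 ≤ P < ¥103 the firm produces at a loss; below ¥23 it shuts down.

Shutdown price = ¥23; break-even price = ¥103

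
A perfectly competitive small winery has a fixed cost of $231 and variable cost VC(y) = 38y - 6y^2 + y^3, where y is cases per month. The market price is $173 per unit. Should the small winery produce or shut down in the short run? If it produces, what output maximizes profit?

Produce at y = 9

Variable cost is VC = 38y - 6y^2 + y^3, so AVC = VC/y = 38 - 6y + y^2 and MC = dTC/dy = 38 - 12y + 3y^2.
The AVC parabola has its vertex at y = 6/2 = 3, where AVC = 38 - 6·3 + 3^2 = $29.
P = $173 exceeds min AVC = $29, so the firm stays open.
P = MC gives -135 - 12y + 3y^2 = 0, with roots -5 and 9. Take the larger (rising MC): y* = 9.
Check: AVC at y = 9 is $65 ≤ P, so revenue covers variable cost.
Profit = P·y − TC = 173·9 − 816 = $741.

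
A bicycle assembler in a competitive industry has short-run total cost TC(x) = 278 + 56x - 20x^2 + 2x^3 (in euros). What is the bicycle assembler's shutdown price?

The firm shuts down when price falls below the minimum of average variable cost. AVC = VC/x = 56 - 20x + 2x^2.
dAVC/dx = -20 + 4x = 0 gives x = 5. min AVC = 56 - 20·5 + 2·5^2 = 6.
For P < €6 the firm produces nothing.

€6 per unit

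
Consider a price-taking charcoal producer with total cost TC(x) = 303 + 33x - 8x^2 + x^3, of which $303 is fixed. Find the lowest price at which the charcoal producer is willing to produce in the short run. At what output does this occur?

$17 per unit, at x = 4

The firm shuts down when price falls below the minimum of average variable cost. AVC = VC/x = 33 - 8x + x^2.
At the minimum of AVC, MC = AVC. MC = 33 - 16x + 3x^2; setting MC = AVC gives 2x^2 - 8x = 0, so x = 4. min AVC = 17.
The firm shuts down for any P below $17.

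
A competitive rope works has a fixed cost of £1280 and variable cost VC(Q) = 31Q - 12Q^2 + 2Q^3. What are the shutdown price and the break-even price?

AVC = 31 - 12Q + 2Q^2; minimized at Q = 3, giving min AVC = £13. That is the shutdown price.
ATC = 1280/Q + 31 - 12Q + 2Q^2. Setting dATC/dQ = −1280/Q^2 − 12 + 4Q = 0 gives Q = 8 (since 4·8^3 − 12·8^2 = 1280).
min ATC = 1280/8 + 31 − 12·8 + 2·8^2 = £223. That is the break-even price.
Between these two prices the firm operates at a loss; above £223 it earns a profit.

Shutdown price = £13; break-even price = £223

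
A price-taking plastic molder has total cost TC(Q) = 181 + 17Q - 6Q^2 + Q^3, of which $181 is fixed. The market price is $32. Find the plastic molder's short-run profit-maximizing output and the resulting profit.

AVC = 17 - 6Q + Q^2 has its minimum $8 at Q = 3; price $32 clears that bar, so the firm operates.
MC = 17 - 12Q + 3Q^2. Setting P = MC and taking the root on the rising branch gives Q* = 5.
TR = 32·5 = 160. TC = 181 + 60 = 241. Profit = 160 − 241 = -$81.
By producing, the firm covers all variable cost plus $100 of fixed cost; shutting down would lose the full $181.

Profit = -$81 at Q = 5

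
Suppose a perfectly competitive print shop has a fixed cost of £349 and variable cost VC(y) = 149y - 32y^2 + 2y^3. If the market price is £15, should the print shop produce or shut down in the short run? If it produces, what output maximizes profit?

Shut down

Variable cost is VC = 149y - 32y^2 + 2y^3, so AVC = VC/y = 149 - 32y + 2y^2 and MC = dTC/dy = 149 - 64y + 6y^2.
AVC is minimized where dAVC/dy = -32 + 4y = 0, at y = 8; min AVC = 149 - 32·8 + 2·8^2 = £21.
With P < min AVC (£15 < £21), every unit sold adds to the loss.
Best response: produce nothing and absorb the £349 fixed cost.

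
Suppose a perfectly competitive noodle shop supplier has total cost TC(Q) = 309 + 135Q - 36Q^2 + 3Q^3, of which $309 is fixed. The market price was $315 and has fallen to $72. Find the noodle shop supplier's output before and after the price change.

Output falls from 10 to 7

MC = 135 - 72Q + 9Q^2; the shutdown threshold is min AVC = $27 (at Q = 6).
With P = $315 above the shutdown price, P = MC gives Q = 10.
At P = $72 ≥ min AVC, set P = MC: Q = 7. The firm stays open but cuts output.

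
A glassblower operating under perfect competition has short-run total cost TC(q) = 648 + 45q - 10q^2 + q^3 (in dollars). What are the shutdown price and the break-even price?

Shutdown price = $20; break-even price = $108

Shutdown price = min AVC. AVC = 45 - 10q + q^2, with vertex at q = 5 and minimum $20.
ATC = 648/q + 45 - 10q + q^2. Setting dATC/dq = −648/q^2 − 10 + 2q = 0 gives q = 9 (since 2·9^3 − 10·9^2 = 648).
min ATC = 648/9 + 45 − 10·9 + 9^2 = $108. That is the break-even price.
Between these two prices the firm operates at a loss; above $108 it earns a profit.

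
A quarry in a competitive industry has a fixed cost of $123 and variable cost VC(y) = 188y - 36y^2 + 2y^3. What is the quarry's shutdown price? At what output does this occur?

$26 per unit, at y = 9

The shutdown price is the minimum of AVC. VC = 188y - 36y^2 + 2y^3, so AVC = 188 - 36y + 2y^2.
dAVC/dy = -36 + 4y = 0 gives y = 9. min AVC = 188 - 36·9 + 2·9^2 = 26.
For P < $26 the firm produces nothing.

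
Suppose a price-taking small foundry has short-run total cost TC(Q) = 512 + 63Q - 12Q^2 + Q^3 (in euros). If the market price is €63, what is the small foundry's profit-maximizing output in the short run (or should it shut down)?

Produce at Q = 8

From TC, MC = TC'(Q) = 63 - 24Q + 3Q^2 and AVC = VC/Q = 63 - 12Q + Q^2.
The AVC parabola has its vertex at Q = 12/2 = 6, where AVC = 63 - 12·6 + 6^2 = €27.
Because €63 ≥ €27, revenue can cover variable cost; the firm operates.
P = MC gives -24Q + 3Q^2 = 0, with roots 0 and 8. Take the larger (rising MC): Q* = 8.
Check: AVC at Q = 8 is €31 ≤ P, so revenue covers variable cost.
Profit = P·Q − TC = 63·8 − 760 = -€256, a loss, but smaller than the €512 fixed cost the firm would lose by shutting down.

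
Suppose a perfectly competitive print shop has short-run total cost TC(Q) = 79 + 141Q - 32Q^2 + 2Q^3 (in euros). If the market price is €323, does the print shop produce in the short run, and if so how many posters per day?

From TC, MC = TC'(Q) = 141 - 64Q + 6Q^2 and AVC = VC/Q = 141 - 32Q + 2Q^2.
AVC is minimized where dAVC/dQ = -32 + 4Q = 0, at Q = 8; min AVC = 141 - 32·8 + 2·8^2 = €13.
Because €323 ≥ €13, revenue can cover variable cost; the firm operates.
Set P = MC: 323 = 141 - 64Q + 6Q^2 → -182 - 64Q + 6Q^2 = 0. The roots are Q = -7/3 and Q = 13; the profit-maximizing output is on the rising part of MC, so Q* = 13.
Check: AVC at Q = 13 is €63 ≤ P, so revenue covers variable cost.
Profit = P·Q − TC = 323·13 − 898 = €3301.

Produce at Q = 13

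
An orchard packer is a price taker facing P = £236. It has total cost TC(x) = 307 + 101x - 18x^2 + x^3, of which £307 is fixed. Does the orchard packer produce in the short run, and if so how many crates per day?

Produce at x = 15

From TC, MC = TC'(x) = 101 - 36x + 3x^2 and AVC = VC/x = 101 - 18x + x^2.
AVC hits its minimum where MC = AVC, at x = 9, giving min AVC = 101 - 18·9 + 9^2 = £20.
Because £236 ≥ £20, revenue can cover variable cost; the firm operates.
P = MC gives -135 - 36x + 3x^2 = 0, with roots -3 and 15. Take the larger (rising MC): x* = 15.
Check: AVC at x = 15 is £56 ≤ P, so revenue covers variable cost.
Profit = P·x − TC = 236·15 − 1147 = £2393.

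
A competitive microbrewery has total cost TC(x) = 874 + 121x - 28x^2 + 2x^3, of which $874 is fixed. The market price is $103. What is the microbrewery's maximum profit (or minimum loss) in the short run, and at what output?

Profit = -$226 at x = 9

AVC = 121 - 28x + 2x^2; min AVC = $23 at x = 7. Since P = $103 ≥ min AVC, the firm produces.
With MC = 121 - 56x + 6x^2, P = MC on the upward-sloping part at x* = 9.
TR = 103·9 = 927. TC = 874 + 279 = 1153. Profit = 927 − 1153 = -$226.
Shutting down would mean losing the fixed cost of $874, so operating at a loss of $226 is better by $648.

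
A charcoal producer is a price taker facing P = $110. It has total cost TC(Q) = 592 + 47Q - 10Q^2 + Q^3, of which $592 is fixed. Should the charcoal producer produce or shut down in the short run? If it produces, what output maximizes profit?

Produce at Q = 9

Strip out fixed cost: VC = 47Q - 10Q^2 + Q^3. Then AVC = 47 - 10Q + Q^2 and MC = 47 - 20Q + 3Q^2.
AVC is minimized where dAVC/dQ = -10 + 2Q = 0, at Q = 5; min AVC = 47 - 10·5 + 5^2 = $22.
Since P = $110 ≥ min AVC = $22, price covers variable cost and the firm should produce.
Set P = MC: 110 = 47 - 20Q + 3Q^2 → -63 - 20Q + 3Q^2 = 0. The roots are Q = -7/3 and Q = 9; the profit-maximizing output is on the rising part of MC, so Q* = 9.
Check: AVC at Q = 9 is $38 ≤ P, so revenue covers variable cost.
Profit = P·Q − TC = 110·9 − 934 = $56.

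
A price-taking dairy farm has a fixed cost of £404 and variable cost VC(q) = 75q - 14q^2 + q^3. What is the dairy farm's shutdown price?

The shutdown price is the minimum of AVC. VC = 75q - 14q^2 + q^3, so AVC = 75 - 14q + q^2.
dAVC/dq = -14 + 2q = 0 gives q = 7. min AVC = 75 - 14·7 + 7^2 = 26.
So the shutdown price is £26.

£26 per unit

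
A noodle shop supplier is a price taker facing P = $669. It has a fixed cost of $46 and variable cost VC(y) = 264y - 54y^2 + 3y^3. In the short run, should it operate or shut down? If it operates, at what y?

Produce at y = 15

Strip out fixed cost: VC = 264y - 54y^2 + 3y^3. Then AVC = 264 - 54y + 3y^2 and MC = 264 - 108y + 9y^2.
AVC is minimized where dAVC/dy = -54 + 6y = 0, at y = 9; min AVC = 264 - 54·9 + 3·9^2 = $21.
P = $669 exceeds min AVC = $21, so the firm stays open.
Solving P = MC: -405 - 108y + 9y^2 = 0 ⇒ y = -3 or 15. On the upward-sloping branch, y* = 15.
Check: AVC at y = 15 is $129 ≤ P, so revenue covers variable cost.
Profit = P·y − TC = 669·15 − 1981 = $8054.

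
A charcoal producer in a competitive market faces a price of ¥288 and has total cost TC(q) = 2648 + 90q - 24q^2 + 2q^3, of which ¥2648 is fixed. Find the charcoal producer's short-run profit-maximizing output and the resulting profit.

AVC = 90 - 24q + 2q^2; min AVC = ¥18 at q = 6. Since P = ¥288 ≥ min AVC, the firm produces.
MC = 90 - 48q + 6q^2. Setting P = MC and taking the root on the rising branch gives q* = 11.
TR = 288·11 = 3168. TC = 2648 + 748 = 3396. Profit = 3168 − 3396 = -¥228.
Shutting down would mean losing the fixed cost of ¥2648, so operating at a loss of ¥228 is better by ¥2420.

Profit = -¥228 at q = 11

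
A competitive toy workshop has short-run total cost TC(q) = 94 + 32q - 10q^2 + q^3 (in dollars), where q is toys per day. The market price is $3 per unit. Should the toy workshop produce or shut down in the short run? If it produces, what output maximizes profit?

Shut down

Strip out fixed cost: VC = 32q - 10q^2 + q^3. Then AVC = 32 - 10q + q^2 and MC = 32 - 20q + 3q^2.
The AVC parabola has its vertex at q = 10/2 = 5, where AVC = 32 - 10·5 + 5^2 = $7.
Since P = $3 < min AVC = $7, price fails to cover variable cost at any output.
The firm minimizes its loss by shutting down and losing only its fixed cost of $94.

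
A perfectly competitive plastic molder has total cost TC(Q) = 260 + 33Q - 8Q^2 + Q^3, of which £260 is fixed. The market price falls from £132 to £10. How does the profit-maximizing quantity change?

MC = 33 - 16Q + 3Q^2; the shutdown threshold is min AVC = £17 (at Q = 4).
With P = £132 above the shutdown price, P = MC gives Q = 9.
At P = £10 < min AVC = £17, price no longer covers variable cost at any output, so the firm shuts down: Q = 0.

Output falls from 9 to 0 (the firm shuts down)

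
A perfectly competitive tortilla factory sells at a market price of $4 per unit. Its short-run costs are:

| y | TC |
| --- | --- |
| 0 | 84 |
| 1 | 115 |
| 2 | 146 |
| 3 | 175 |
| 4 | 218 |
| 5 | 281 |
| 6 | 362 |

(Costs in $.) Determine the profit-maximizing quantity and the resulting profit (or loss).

y = 0 (shut down); profit = -$84

Compute π = P·y − TC at each output: y=0: -84; y=1: -111; y=2: -138; y=3: -163; y=4: -202; y=5: -261; y=6: -338.
Profit is highest at y = 0. Equivalently, the lowest AVC in the table is 91/3 ≈ $30.33 at y = 3, and P = $4 falls below it — price never covers variable cost, so the firm shuts down and loses only its fixed cost.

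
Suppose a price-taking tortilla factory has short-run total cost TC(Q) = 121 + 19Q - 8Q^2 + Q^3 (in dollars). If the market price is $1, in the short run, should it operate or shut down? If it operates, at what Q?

Shut down

Variable cost is VC = 19Q - 8Q^2 + Q^3, so AVC = VC/Q = 19 - 8Q + Q^2 and MC = dTC/dQ = 19 - 16Q + 3Q^2.
AVC hits its minimum where MC = AVC, at Q = 4, giving min AVC = 19 - 8·4 + 4^2 = $3.
With P < min AVC ($1 < $3), every unit sold adds to the loss.
The firm minimizes its loss by shutting down and losing only its fixed cost of $121.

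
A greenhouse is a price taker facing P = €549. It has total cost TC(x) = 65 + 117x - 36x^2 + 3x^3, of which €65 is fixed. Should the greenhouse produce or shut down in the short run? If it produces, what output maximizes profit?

Variable cost is VC = 117x - 36x^2 + 3x^3, so AVC = VC/x = 117 - 36x + 3x^2 and MC = dTC/dx = 117 - 72x + 9x^2.
The AVC parabola has its vertex at x = 36/6 = 6, where AVC = 117 - 36·6 + 3·6^2 = €9.
P = €549 exceeds min AVC = €9, so the firm stays open.
P = MC gives -432 - 72x + 9x^2 = 0, with roots -4 and 12. Take the larger (rising MC): x* = 12.
Check: AVC at x = 12 is €117 ≤ P, so revenue covers variable cost.
Profit = P·x − TC = 549·12 − 1469 = €5119.

Produce at x = 12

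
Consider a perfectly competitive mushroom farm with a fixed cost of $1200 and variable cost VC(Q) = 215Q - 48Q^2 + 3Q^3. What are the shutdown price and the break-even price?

Shutdown price = min AVC. AVC = 215 - 48Q + 3Q^2, with vertex at Q = 8 and minimum $23.
ATC = 1200/Q + 215 - 48Q + 3Q^2. Setting dATC/dQ = −1200/Q^2 − 48 + 6Q = 0 gives Q = 10 (since 6·10^3 − 48·10^2 = 1200).
min ATC = 1200/10 + 215 − 48·10 + 3·10^2 = $155. That is the break-even price.
For $23 ≤ P < $155 the firm produces at a loss; below $23 it shuts down.

Shutdown price = $23; break-even price = $155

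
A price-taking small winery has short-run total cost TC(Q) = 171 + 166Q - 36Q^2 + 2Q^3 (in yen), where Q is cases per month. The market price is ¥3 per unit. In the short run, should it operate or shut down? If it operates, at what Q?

Shut down

Strip out fixed cost: VC = 166Q - 36Q^2 + 2Q^3. Then AVC = 166 - 36Q + 2Q^2 and MC = 166 - 72Q + 6Q^2.
The AVC parabola has its vertex at Q = 36/4 = 9, where AVC = 166 - 36·9 + 2·9^2 = ¥4.
P = ¥3 lies below min AVC = ¥4; no output level covers variable cost.
Best response: produce nothing and absorb the ¥171 fixed cost.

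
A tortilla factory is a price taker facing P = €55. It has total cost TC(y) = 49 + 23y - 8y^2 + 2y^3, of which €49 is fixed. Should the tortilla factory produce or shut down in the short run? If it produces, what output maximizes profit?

Produce at y = 4

Variable cost is VC = 23y - 8y^2 + 2y^3, so AVC = VC/y = 23 - 8y + 2y^2 and MC = dTC/dy = 23 - 16y + 6y^2.
AVC is minimized where dAVC/dy = -8 + 4y = 0, at y = 2; min AVC = 23 - 8·2 + 2·2^2 = €15.
Since P = €55 ≥ min AVC = €15, price covers variable cost and the firm should produce.
Set P = MC: 55 = 23 - 16y + 6y^2 → -32 - 16y + 6y^2 = 0. The roots are y = -4/3 and y = 4; the profit-maximizing output is on the rising part of MC, so y* = 4.
Check: AVC at y = 4 is €23 ≤ P, so revenue covers variable cost.
Profit = P·y − TC = 55·4 − 141 = €79.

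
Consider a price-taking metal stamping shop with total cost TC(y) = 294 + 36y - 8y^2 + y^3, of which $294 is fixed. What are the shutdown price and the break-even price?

AVC = 36 - 8y + y^2; minimized at y = 4, giving min AVC = $20. That is the shutdown price.
ATC = 294/y + 36 - 8y + y^2. Setting dATC/dy = −294/y^2 − 8 + 2y = 0 gives y = 7 (since 2·7^3 − 8·7^2 = 294).
min ATC = 294/7 + 36 − 8·7 + 7^2 = $71. That is the break-even price.
Between these two prices the firm operates at a loss; above $71 it earns a profit.

Shutdown price = $20; break-even price = $71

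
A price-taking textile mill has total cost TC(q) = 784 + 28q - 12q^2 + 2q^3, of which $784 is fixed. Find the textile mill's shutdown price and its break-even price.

Shutdown price = $10; break-even price = $154

AVC = 28 - 12q + 2q^2; minimized at q = 3, giving min AVC = $10. That is the shutdown price.
ATC = 784/q + 28 - 12q + 2q^2. Setting dATC/dq = −784/q^2 − 12 + 4q = 0 gives q = 7 (since 4·7^3 − 12·7^2 = 784).
min ATC = 784/7 + 28 − 12·7 + 2·7^2 = $154. That is the break-even price.
Between these two prices the firm operates at a loss; above $154 it earns a profit.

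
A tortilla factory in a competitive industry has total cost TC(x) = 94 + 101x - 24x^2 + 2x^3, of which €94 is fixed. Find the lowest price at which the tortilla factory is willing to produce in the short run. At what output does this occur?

€29 per unit, at x = 6

Short-run supply begins at min AVC. From VC = 101x - 24x^2 + 2x^3, AVC = 101 - 24x + 2x^2.
dAVC/dx = -24 + 4x = 0 gives x = 6. min AVC = 101 - 24·6 + 2·6^2 = 29.
For P < €29 the firm produces nothing.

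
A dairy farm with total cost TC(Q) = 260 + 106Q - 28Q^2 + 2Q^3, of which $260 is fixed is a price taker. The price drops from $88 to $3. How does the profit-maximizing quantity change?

AVC = 106 - 28Q + 2Q^2, minimized at Q = 7 where min AVC = $8. MC = 106 - 56Q + 6Q^2.
At P = $88 ≥ min AVC, set P = MC on the rising branch: Q = 9.
At P = $3 < min AVC = $8, price no longer covers variable cost at any output, so the firm shuts down: Q = 0.

Output falls from 9 to 0 (the firm shuts down)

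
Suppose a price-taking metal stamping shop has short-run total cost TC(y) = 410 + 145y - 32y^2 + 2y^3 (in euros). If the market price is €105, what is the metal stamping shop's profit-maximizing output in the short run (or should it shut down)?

Produce at y = 10

Strip out fixed cost: VC = 145y - 32y^2 + 2y^3. Then AVC = 145 - 32y + 2y^2 and MC = 145 - 64y + 6y^2.
AVC is minimized where dAVC/dy = -32 + 4y = 0, at y = 8; min AVC = 145 - 32·8 + 2·8^2 = €17.
Because €105 ≥ €17, revenue can cover variable cost; the firm operates.
P = MC gives 40 - 64y + 6y^2 = 0, with roots 2/3 and 10. Take the larger (rising MC): y* = 10.
Check: AVC at y = 10 is €25 ≤ P, so revenue covers variable cost.
Profit = P·y − TC = 105·10 − 660 = €390.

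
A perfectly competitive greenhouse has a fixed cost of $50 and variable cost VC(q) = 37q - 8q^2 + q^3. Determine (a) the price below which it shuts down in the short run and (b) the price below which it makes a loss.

AVC = 37 - 8q + q^2; minimized at q = 4, giving min AVC = $21. That is the shutdown price.
ATC = 50/q + 37 - 8q + q^2. Setting dATC/dq = −50/q^2 − 8 + 2q = 0 gives q = 5 (since 2·5^3 − 8·5^2 = 50).
min ATC = 50/5 + 37 − 8·5 + 5^2 = $32. That is the break-even price.
For $21 ≤ P < $32 the firm produces at a loss; below $21 it shuts down.

Shutdown price = $21; break-even price = $32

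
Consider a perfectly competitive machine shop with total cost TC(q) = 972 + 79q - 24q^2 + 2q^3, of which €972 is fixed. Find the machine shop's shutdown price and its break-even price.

Shutdown price = €7; break-even price = €133

AVC = 79 - 24q + 2q^2; minimized at q = 6, giving min AVC = €7. That is the shutdown price.
ATC = 972/q + 79 - 24q + 2q^2. Setting dATC/dq = −972/q^2 − 24 + 4q = 0 gives q = 9 (since 4·9^3 − 24·9^2 = 972).
min ATC = 972/9 + 79 − 24·9 + 2·9^2 = €133. That is the break-even price.
Between these two prices the firm operates at a loss; above €133 it earns a profit.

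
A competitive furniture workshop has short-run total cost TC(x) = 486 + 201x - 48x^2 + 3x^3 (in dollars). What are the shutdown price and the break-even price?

AVC = 201 - 48x + 3x^2; minimized at x = 8, giving min AVC = $9. That is the shutdown price.
ATC = 486/x + 201 - 48x + 3x^2. Setting dATC/dx = −486/x^2 − 48 + 6x = 0 gives x = 9 (since 6·9^3 − 48·9^2 = 486).
min ATC = 486/9 + 201 − 48·9 + 3·9^2 = $66. That is the break-even price.
For $9 ≤ P < $66 the firm produces at a loss; below $9 it shuts down.

Shutdown price = $9; break-even price = $66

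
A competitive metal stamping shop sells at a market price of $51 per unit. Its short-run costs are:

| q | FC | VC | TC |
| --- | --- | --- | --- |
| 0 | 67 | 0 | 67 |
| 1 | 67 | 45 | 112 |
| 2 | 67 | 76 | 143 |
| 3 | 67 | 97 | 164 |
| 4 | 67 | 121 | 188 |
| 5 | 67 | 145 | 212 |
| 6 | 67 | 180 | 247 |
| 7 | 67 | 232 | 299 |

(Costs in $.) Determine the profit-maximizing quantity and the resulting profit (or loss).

Profit at each row (π = 51q − TC): q=0: -67; q=1: -61; q=2: -41; q=3: -11; q=4: 16; q=5: 43; q=6: 59; q=7: 58.
Profit is maximized at q = 6. AVC there is 180/6 = $30 ≤ P, so producing beats shutting down (which would give -$67).

q = 6; profit = $59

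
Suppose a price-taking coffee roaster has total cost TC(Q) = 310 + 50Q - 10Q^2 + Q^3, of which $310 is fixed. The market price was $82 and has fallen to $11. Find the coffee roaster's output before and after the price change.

MC = 50 - 20Q + 3Q^2; the shutdown threshold is min AVC = $25 (at Q = 5).
At P = $82 ≥ min AVC, set P = MC on the rising branch: Q = 8.
At P = $11 < min AVC = $25, price no longer covers variable cost at any output, so the firm shuts down: Q = 0.

Output falls from 8 to 0 (the firm shuts down)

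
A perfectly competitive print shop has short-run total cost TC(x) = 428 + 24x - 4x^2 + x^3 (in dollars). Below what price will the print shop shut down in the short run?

Short-run supply begins at min AVC. From VC = 24x - 4x^2 + x^3, AVC = 24 - 4x + x^2.
dAVC/dx = -4 + 2x = 0 gives x = 2. min AVC = 24 - 4·2 + 2^2 = 20.
So the shutdown price is $20.

$20 per unit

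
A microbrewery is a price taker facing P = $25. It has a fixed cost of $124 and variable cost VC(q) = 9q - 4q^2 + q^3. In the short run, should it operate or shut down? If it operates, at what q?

Produce at q = 4

Strip out fixed cost: VC = 9q - 4q^2 + q^3. Then AVC = 9 - 4q + q^2 and MC = 9 - 8q + 3q^2.
AVC is minimized where dAVC/dq = -4 + 2q = 0, at q = 2; min AVC = 9 - 4·2 + 2^2 = $5.
P = $25 exceeds min AVC = $5, so the firm stays open.
Solving P = MC: -16 - 8q + 3q^2 = 0 ⇒ q = -4/3 or 4. On the upward-sloping branch, q* = 4.
Check: AVC at q = 4 is $9 ≤ P, so revenue covers variable cost.
Profit = P·q − TC = 25·4 − 160 = -$60, a loss, but smaller than the $124 fixed cost the firm would lose by shutting down.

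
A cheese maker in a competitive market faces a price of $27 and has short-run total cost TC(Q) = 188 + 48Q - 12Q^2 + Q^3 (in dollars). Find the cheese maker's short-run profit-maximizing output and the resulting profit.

AVC = 48 - 12Q + Q^2 has its minimum $12 at Q = 6; price $27 clears that bar, so the firm operates.
With MC = 48 - 24Q + 3Q^2, P = MC on the upward-sloping part at Q* = 7.
TR = 27·7 = 189. TC = 188 + 91 = 279. Profit = 189 − 279 = -$90.
By producing, the firm covers all variable cost plus $98 of fixed cost; shutting down would lose the full $188.

Profit = -$90 at Q = 7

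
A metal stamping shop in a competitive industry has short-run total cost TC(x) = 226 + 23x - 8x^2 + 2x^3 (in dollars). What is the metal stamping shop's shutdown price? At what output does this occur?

$15 per unit, at x = 2

The shutdown price is the minimum of AVC. VC = 23x - 8x^2 + 2x^3, so AVC = 23 - 8x + 2x^2.
dAVC/dx = -8 + 4x = 0 gives x = 2. min AVC = 23 - 8·2 + 2·2^2 = 15.
For P < $15 the firm produces nothing.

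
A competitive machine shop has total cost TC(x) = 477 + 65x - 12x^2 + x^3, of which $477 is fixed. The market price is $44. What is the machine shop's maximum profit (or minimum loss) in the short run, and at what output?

AVC = 65 - 12x + x^2 has its minimum $29 at x = 6; price $44 clears that bar, so the firm operates.
MC = 65 - 24x + 3x^2. Setting P = MC and taking the root on the rising branch gives x* = 7.
TR = 44·7 = 308. TC = 477 + 210 = 687. Profit = 308 − 687 = -$379.
By producing, the firm covers all variable cost plus $98 of fixed cost; shutting down would lose the full $477.

Profit = -$379 at x = 7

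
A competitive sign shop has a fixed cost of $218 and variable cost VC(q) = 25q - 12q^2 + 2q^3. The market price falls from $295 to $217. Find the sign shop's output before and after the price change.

Output falls from 9 to 8

AVC = 25 - 12q + 2q^2, minimized at q = 3 where min AVC = $7. MC = 25 - 24q + 6q^2.
With P = $295 above the shutdown price, P = MC gives q = 9.
At P = $217 ≥ min AVC, set P = MC: q = 8. The firm stays open but cuts output.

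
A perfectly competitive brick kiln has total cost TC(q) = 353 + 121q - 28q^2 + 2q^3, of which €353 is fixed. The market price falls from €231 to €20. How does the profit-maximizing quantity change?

MC = 121 - 56q + 6q^2; the shutdown threshold is min AVC = €23 (at q = 7).
With P = €231 above the shutdown price, P = MC gives q = 11.
At P = €20 < min AVC = €23, price no longer covers variable cost at any output, so the firm shuts down: q = 0.

Output falls from 11 to 0 (the firm shuts down)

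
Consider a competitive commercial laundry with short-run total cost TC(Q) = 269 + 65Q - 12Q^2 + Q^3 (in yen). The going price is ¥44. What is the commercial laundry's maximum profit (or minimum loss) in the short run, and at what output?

Profit = -¥171 at Q = 7

AVC = 65 - 12Q + Q^2 has its minimum ¥29 at Q = 6; price ¥44 clears that bar, so the firm operates.
MC = 65 - 24Q + 3Q^2. Setting P = MC and taking the root on the rising branch gives Q* = 7.
TR = 44·7 = 308. TC = 269 + 210 = 479. Profit = 308 − 479 = -¥171.
That loss of ¥171 beats the ¥269 the firm would lose by shutting down; producing recovers ¥98 of fixed cost.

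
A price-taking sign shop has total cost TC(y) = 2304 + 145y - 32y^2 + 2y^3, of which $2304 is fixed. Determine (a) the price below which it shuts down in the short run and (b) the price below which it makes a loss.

Shutdown price = $17; break-even price = $241

AVC = 145 - 32y + 2y^2; minimized at y = 8, giving min AVC = $17. That is the shutdown price.
ATC = 2304/y + 145 - 32y + 2y^2. Setting dATC/dy = −2304/y^2 − 32 + 4y = 0 gives y = 12 (since 4·12^3 − 32·12^2 = 2304).
min ATC = 2304/12 + 145 − 32·12 + 2·12^2 = $241. That is the break-even price.
For $17 ≤ P < $241 the firm produces at a loss; below $17 it shuts down.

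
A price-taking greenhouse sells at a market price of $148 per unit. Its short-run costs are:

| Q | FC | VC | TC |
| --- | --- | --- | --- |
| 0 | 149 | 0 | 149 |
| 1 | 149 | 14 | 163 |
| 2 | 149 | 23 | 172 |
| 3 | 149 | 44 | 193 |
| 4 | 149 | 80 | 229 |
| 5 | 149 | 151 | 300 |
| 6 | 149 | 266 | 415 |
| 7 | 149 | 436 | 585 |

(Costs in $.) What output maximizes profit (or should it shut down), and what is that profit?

Profit at each row (π = 148Q − TC): Q=0: -149; Q=1: -15; Q=2: 124; Q=3: 251; Q=4: 363; Q=5: 440; Q=6: 473; Q=7: 451.
Profit is maximized at Q = 6. AVC there is 266/6 = $44.33 ≤ P, so producing beats shutting down (which would give -$149).

Q = 6; profit = $473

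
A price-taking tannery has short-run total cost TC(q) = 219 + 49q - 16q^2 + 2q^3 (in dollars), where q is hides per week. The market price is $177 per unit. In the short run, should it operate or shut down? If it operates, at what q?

Variable cost is VC = 49q - 16q^2 + 2q^3, so AVC = VC/q = 49 - 16q + 2q^2 and MC = dTC/dq = 49 - 32q + 6q^2.
AVC hits its minimum where MC = AVC, at q = 4, giving min AVC = 49 - 16·4 + 2·4^2 = $17.
Because $177 ≥ $17, revenue can cover variable cost; the firm operates.
Set P = MC: 177 = 49 - 32q + 6q^2 → -128 - 32q + 6q^2 = 0. The roots are q = -8/3 and q = 8; the profit-maximizing output is on the rising part of MC, so q* = 8.
Check: AVC at q = 8 is $49 ≤ P, so revenue covers variable cost.
Profit = P·q − TC = 177·8 − 611 = $805.

Produce at q = 8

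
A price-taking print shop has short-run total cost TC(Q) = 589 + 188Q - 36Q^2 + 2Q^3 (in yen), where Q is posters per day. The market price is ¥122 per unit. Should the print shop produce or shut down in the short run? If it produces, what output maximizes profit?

Produce at Q = 11

Variable cost is VC = 188Q - 36Q^2 + 2Q^3, so AVC = VC/Q = 188 - 36Q + 2Q^2 and MC = dTC/dQ = 188 - 72Q + 6Q^2.
The AVC parabola has its vertex at Q = 36/4 = 9, where AVC = 188 - 36·9 + 2·9^2 = ¥26.
Because ¥122 ≥ ¥26, revenue can cover variable cost; the firm operates.
Set P = MC: 122 = 188 - 72Q + 6Q^2 → 66 - 72Q + 6Q^2 = 0. The roots are Q = 1 and Q = 11; the profit-maximizing output is on the rising part of MC, so Q* = 11.
Check: AVC at Q = 11 is ¥34 ≤ P, so revenue covers variable cost.
Profit = P·Q − TC = 122·11 − 963 = ¥379.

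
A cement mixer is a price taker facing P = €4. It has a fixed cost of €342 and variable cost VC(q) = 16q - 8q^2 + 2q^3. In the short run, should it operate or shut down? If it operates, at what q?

From TC, MC = TC'(q) = 16 - 16q + 6q^2 and AVC = VC/q = 16 - 8q + 2q^2.
The AVC parabola has its vertex at q = 8/4 = 2, where AVC = 16 - 8·2 + 2·2^2 = €8.
With P < min AVC (€4 < €8), every unit sold adds to the loss.
The firm minimizes its loss by shutting down and losing only its fixed cost of €342.

Shut down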